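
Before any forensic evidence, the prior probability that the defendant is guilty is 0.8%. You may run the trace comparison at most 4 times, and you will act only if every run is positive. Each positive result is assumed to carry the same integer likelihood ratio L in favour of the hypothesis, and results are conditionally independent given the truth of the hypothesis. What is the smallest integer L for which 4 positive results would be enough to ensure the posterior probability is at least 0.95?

7

Prior odds = 0.008/0.992 = 1/124.
Target odds = 0.95/0.05 = 19.
Need L⁴ ≥ 19 ÷ (1/124) = 2356.
6⁴ = 1296 < 2356 ≤ 2401 = 7⁴, so L = 7.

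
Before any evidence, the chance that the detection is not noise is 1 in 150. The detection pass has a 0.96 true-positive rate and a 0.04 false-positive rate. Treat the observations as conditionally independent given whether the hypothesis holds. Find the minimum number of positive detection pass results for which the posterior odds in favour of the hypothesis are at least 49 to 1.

3

Prior odds = (1/150)/(149/150) = 1/149.
Likelihood ratio of a positive result = 0.96/0.04 = 24.
Target odds = 49.
Need (1/149) × 24ⁿ ≥ 49, i.e. 24ⁿ ≥ 7301.
24² = 576 falls short of 7301 but 24³ = 13824 reaches it, so n = 3.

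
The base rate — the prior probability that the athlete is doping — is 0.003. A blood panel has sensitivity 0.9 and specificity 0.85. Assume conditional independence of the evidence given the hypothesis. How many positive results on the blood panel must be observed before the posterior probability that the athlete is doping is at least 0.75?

4

Prior odds = 0.003/0.997 = 3/997.
False-positive rate = 1 − 0.85 = 0.15; likelihood ratio of a positive = 0.9/0.15 = 6.
Target odds: 0.75 ÷ 0.25 = 3.
Require 6ⁿ ≥ 3 ÷ (3/997) = 997.
6³ = 216 falls short of 997 but 6⁴ = 1296 reaches it, so n = 4.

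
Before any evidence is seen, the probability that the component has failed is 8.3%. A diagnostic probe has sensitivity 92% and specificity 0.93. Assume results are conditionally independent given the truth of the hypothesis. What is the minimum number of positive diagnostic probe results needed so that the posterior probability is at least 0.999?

4

Prior odds: 0.083 ÷ 0.917 = 83/917.
False-positive rate = 1 − 0.93 = 0.07; likelihood ratio of a positive = 0.92/0.07 = 92/7.
Target odds: 0.999 ÷ 0.001 = 999.
Need (83/917) × (92/7)ⁿ ≥ 999, i.e. (92/7)ⁿ ≥ 916083/83.
(92/7)³ = 778688/343 falls short of 916083/83 but (92/7)⁴ = 71639296/2401 reaches it, so n = 4.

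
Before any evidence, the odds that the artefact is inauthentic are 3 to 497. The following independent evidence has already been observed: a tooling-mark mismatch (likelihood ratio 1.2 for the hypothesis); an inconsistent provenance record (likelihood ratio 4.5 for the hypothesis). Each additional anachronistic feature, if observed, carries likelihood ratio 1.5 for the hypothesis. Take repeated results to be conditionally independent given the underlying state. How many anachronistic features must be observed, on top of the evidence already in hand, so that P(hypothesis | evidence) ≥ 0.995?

Prior odds = 3/497.
Combined Bayes factor of the evidence already in hand = 1.2 × 4.5 = 5.4.
Odds after that evidence = (3/497) × 5.4 = 81/2485.
Target odds = 0.995/0.005 = 199.
Need 1.5ⁿ ≥ 199 ÷ (81/2485) = 494515/81.
1.5²¹ ≈4987.89 falls short of 494515/81 but 1.5²² ≈7481.83 reaches it, so n = 22.

22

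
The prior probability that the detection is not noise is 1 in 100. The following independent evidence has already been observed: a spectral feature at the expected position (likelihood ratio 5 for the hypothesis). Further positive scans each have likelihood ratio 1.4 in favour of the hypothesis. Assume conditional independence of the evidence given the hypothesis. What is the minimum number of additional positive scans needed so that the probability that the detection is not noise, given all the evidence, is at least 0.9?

16

Prior odds = 0.01/0.99 = 1/99.
Bayes factor of the evidence already in hand = 5.
Odds after that evidence = (1/99) × 5 = 5/99.
Target odds = 0.9/0.1 = 9.
Need 1.4ⁿ ≥ 9 ÷ (5/99) = 178.2.
1.4¹⁵ ≈155.568 falls short of 178.2 but 1.4¹⁶ ≈217.795 reaches it, so n = 16.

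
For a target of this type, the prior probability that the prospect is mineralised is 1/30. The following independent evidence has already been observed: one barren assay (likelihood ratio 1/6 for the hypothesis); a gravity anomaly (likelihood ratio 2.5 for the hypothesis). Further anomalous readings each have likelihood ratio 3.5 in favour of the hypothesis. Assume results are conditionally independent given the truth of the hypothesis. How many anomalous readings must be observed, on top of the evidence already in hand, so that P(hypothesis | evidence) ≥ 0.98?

Prior odds = (1/30)/(29/30) = 1/29.
Combined Bayes factor of the evidence already in hand = (1/6) × 2.5 = 5/12.
Odds after that evidence = (1/29) × 5/12 = 5/348.
Target odds = 0.98/0.02 = 49.
Need 3.5ⁿ ≥ 49 ÷ (5/348) = 3410.4.
3.5⁶ = 1838.265625 falls short of 3410.4 but 3.5⁷ = 823543/128 reaches it, so n = 7.

7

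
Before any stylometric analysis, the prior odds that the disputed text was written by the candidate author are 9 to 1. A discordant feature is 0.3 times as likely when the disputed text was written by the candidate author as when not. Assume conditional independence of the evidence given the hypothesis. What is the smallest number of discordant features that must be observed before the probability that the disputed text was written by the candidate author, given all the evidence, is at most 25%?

Prior odds = 9.
Likelihood ratio per discordant feature = 0.3.
Target posterior odds = 0.25/0.75 = 1/3.
Require 0.3ⁿ ≤ 1/3 ÷ 9 = 1/27.
0.3² = 0.09 is still above 1/27 but 0.3³ = 0.027 is at or below it, so n = 3.

3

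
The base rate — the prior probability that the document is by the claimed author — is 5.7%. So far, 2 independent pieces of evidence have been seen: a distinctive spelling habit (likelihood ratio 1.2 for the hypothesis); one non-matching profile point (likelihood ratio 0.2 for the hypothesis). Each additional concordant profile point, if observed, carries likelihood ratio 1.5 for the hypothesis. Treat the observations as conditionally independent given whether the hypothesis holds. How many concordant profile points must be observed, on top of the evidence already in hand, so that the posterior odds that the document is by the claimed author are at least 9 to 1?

16

Prior odds = 0.057/0.943 = 57/943.
Combined Bayes factor of the evidence already in hand = 1.2 × 0.2 = 0.24.
Odds after that evidence = (57/943) × 0.24 = 342/23575.
Target odds = 9.
Need 1.5ⁿ ≥ 9 ÷ (342/23575) = 23575/38.
1.5¹⁵ = 14348907/32768 falls short of 23575/38 but 1.5¹⁶ = 43046721/65536 reaches it, so n = 16.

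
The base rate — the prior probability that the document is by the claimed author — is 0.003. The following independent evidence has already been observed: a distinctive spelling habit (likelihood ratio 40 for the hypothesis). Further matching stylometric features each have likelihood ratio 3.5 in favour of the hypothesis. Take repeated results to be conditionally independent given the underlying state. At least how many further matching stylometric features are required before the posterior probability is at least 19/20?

5

Prior odds = 0.003/0.997 = 3/997.
Bayes factor of the evidence already in hand = 40.
Odds after that evidence = (3/997) × 40 = 120/997.
Target odds = 0.95/0.05 = 19.
Need 3.5ⁿ ≥ 19 ÷ (120/997) = 18943/120.
3.5⁴ = 150.0625 falls short of 18943/120 but 3.5⁵ = 525.21875 reaches it, so n = 5.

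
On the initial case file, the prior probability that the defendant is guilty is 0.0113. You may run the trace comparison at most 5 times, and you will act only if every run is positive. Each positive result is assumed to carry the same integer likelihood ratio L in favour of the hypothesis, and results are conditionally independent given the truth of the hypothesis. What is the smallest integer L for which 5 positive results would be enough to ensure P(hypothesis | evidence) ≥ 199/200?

8

Prior odds = 0.0113/0.9887 = 113/9887.
Target odds = 0.995/0.005 = 199.
Need L⁵ ≥ 199 ÷ (113/9887) = 1967513/113.
7⁵ = 16807 < 1967513/113 ≤ 32768 = 8⁵, so L = 8.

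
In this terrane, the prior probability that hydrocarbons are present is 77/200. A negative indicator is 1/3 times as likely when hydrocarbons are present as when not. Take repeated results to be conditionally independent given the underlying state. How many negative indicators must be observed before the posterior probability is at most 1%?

Prior odds = 0.385/0.615 = 77/123.
Likelihood ratio per negative indicator = 1/3.
Target posterior odds = 0.01/0.99 = 1/99.
Require (1/3)ⁿ ≤ 1/99 ÷ (77/123) = 41/2541.
(1/3)³ = 1/27 is still above 41/2541 but (1/3)⁴ = 1/81 is at or below it, so n = 4.

4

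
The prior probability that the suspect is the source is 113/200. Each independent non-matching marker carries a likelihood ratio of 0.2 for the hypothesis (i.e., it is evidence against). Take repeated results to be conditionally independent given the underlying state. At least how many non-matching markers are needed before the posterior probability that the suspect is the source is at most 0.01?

Prior odds = 0.565/0.435 = 113/87.
Likelihood ratio per non-matching marker = 0.2.
Target posterior odds = 0.01/0.99 = 1/99.
Require 0.2ⁿ ≤ 1/99 ÷ (113/87) = 29/3729.
0.2³ = 0.008 is still above 29/3729 but 0.2⁴ = 0.0016 is at or below it, so n = 4.

4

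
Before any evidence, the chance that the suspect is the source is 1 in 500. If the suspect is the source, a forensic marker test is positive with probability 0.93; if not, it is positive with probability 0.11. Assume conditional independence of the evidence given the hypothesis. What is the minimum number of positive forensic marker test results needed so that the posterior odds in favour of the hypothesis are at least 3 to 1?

4

Prior odds: 0.002 ÷ 0.998 = 1/499.
Likelihood ratio of a positive = 0.93/0.11 = 93/11.
Target odds = 3.
Require (93/11)ⁿ ≥ 3 ÷ (1/499) = 1497.
(93/11)³ = 804357/1331 falls short of 1497 but (93/11)⁴ = 74805201/14641 reaches it, so n = 4.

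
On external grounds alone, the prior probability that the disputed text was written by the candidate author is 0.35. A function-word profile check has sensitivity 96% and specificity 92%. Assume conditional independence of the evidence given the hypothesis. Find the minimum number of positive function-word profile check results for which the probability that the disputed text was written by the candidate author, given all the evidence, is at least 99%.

3

Prior odds: 0.35 ÷ 0.65 = 7/13.
False-positive rate = 1 − 0.92 = 0.08; likelihood ratio of a positive = 0.96/0.08 = 12.
Target odds: 0.99 ÷ 0.01 = 99.
Require 12ⁿ ≥ 99 ÷ (7/13) = 1287/7.
12² = 144 falls short of 1287/7 but 12³ = 1728 reaches it, so n = 3.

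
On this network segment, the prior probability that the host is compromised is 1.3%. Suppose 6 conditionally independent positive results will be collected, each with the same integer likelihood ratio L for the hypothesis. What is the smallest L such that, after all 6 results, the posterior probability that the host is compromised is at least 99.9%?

Prior odds = 0.013/0.987 = 13/987.
Target odds = 0.999/0.001 = 999.
Need L⁶ ≥ 999 ÷ (13/987) = 986013/13.
6⁶ = 46656 < 986013/13 ≤ 117649 = 7⁶, so L = 7.

7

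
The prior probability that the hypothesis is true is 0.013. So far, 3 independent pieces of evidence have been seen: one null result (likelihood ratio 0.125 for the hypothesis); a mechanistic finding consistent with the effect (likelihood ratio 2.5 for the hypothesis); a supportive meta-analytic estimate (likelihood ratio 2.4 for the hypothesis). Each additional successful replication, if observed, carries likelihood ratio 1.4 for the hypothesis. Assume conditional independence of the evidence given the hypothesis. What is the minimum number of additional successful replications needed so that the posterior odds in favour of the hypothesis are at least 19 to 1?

23

Prior odds = 0.013/0.987 = 13/987.
Combined Bayes factor of the evidence already in hand = 0.125 × 2.5 × 2.4 = 0.75.
Odds after that evidence = (13/987) × 0.75 = 13/1316.
Target odds = 19.
Need 1.4ⁿ ≥ 19 ÷ (13/1316) = 25004/13.
1.4²² ≈1639.9 falls short of 25004/13 but 1.4²³ ≈2295.86 reaches it, so n = 23.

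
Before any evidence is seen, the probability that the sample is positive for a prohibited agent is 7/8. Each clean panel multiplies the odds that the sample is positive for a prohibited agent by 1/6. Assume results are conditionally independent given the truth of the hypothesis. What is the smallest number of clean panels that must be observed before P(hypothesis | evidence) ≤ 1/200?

5

Prior odds: 0.875 ÷ 0.125 = 7.
Likelihood ratio per clean panel = 1/6.
Target odds: 0.005 ÷ 0.995 = 1/199.
Require (1/6)ⁿ ≤ 1/199 ÷ 7 = 1/1393.
(1/6)⁴ = 1/1296 is still above 1/1393 but (1/6)⁵ = 1/7776 is at or below it, so n = 5.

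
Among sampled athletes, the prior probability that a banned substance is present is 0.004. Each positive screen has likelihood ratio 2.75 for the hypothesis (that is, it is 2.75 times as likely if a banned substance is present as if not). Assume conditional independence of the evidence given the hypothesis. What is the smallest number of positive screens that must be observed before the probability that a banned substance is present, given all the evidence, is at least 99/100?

10

Prior odds = 0.004/0.996 = 1/249.
Likelihood ratio per positive screen = 2.75.
Target posterior odds = 0.99/0.01 = 99.
Require 2.75ⁿ ≥ 99 ÷ (1/249) = 24651.
2.75⁹ ≈8994.86 falls short of 24651 but 2.75¹⁰ ≈24735.9 reaches it, so n = 10.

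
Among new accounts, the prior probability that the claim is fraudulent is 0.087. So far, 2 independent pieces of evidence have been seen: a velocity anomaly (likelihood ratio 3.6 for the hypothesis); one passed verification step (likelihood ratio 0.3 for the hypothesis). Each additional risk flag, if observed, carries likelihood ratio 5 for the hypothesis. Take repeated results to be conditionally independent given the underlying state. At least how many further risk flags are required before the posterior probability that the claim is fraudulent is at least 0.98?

Prior odds = 0.087/0.913 = 87/913.
Combined Bayes factor of the evidence already in hand = 3.6 × 0.3 = 1.08.
Odds after that evidence = (87/913) × 1.08 = 2349/22825.
Target odds = 0.98/0.02 = 49.
Need 5ⁿ ≥ 49 ÷ (2349/22825) = 1118425/2349.
5³ = 125 falls short of 1118425/2349 but 5⁴ = 625 reaches it, so n = 4.

4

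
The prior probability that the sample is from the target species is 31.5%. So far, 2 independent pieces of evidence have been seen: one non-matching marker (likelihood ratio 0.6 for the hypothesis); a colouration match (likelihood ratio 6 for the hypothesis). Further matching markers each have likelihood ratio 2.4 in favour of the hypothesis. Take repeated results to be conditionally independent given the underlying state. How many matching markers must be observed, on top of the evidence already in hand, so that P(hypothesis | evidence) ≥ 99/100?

Prior odds = 0.315/0.685 = 63/137.
Combined Bayes factor of the evidence already in hand = 0.6 × 6 = 3.6.
Odds after that evidence = (63/137) × 3.6 = 1134/685.
Target odds = 0.99/0.01 = 99.
Need 2.4ⁿ ≥ 99 ÷ (1134/685) = 7535/126.
2.4⁴ = 33.1776 falls short of 7535/126 but 2.4⁵ = 79.62624 reaches it, so n = 5.

5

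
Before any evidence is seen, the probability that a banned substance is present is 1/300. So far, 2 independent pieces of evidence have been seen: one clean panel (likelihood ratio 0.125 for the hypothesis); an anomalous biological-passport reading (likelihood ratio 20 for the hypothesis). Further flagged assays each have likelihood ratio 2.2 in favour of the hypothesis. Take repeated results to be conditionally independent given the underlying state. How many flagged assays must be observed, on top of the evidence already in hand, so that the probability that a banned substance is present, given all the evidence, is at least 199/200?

13

Prior odds = (1/300)/(299/300) = 1/299.
Combined Bayes factor of the evidence already in hand = 0.125 × 20 = 2.5.
Odds after that evidence = (1/299) × 2.5 = 5/598.
Target odds = 0.995/0.005 = 199.
Need 2.2ⁿ ≥ 199 ÷ (5/598) = 23800.4.
2.2¹² ≈12855 falls short of 23800.4 but 2.2¹³ ≈28281 reaches it, so n = 13.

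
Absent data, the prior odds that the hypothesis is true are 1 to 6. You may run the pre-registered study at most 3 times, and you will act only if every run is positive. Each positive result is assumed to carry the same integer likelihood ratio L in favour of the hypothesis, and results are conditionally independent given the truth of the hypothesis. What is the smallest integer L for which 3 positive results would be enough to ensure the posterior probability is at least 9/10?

Prior odds = 1/6.
Target odds = 0.9/0.1 = 9.
Need L³ ≥ 9 ÷ (1/6) = 54.
3³ = 27 < 54 ≤ 64 = 4³, so L = 4.

4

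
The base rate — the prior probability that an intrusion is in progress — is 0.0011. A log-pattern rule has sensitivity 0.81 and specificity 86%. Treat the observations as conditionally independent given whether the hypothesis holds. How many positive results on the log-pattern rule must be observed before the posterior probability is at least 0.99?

Prior odds: 0.0011 ÷ 0.9989 = 11/9989.
False-positive rate = 1 − 0.86 = 0.14; likelihood ratio of a positive = 0.81/0.14 = 81/14.
Target posterior odds = 0.99/0.01 = 99.
Need (11/9989) × (81/14)ⁿ ≥ 99, i.e. (81/14)ⁿ ≥ 89901.
(81/14)⁶ ≈37509.6 falls short of 89901 but (81/14)⁷ ≈217020 reaches it, so n = 7.

7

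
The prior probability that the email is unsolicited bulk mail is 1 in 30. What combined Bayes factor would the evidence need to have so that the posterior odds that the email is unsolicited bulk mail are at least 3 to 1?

Prior odds = (1/30)/(29/30) = 1/29.
Target odds = 3.
Required Bayes factor = 3 ÷ (1/29) = 87.

87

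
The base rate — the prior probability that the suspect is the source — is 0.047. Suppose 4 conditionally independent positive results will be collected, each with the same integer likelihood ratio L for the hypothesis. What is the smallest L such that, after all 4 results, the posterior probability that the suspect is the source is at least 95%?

Prior odds = 0.047/0.953 = 47/953.
Target odds = 0.95/0.05 = 19.
Need L⁴ ≥ 19 ÷ (47/953) = 18107/47.
4⁴ = 256 < 18107/47 ≤ 625 = 5⁴, so L = 5.

5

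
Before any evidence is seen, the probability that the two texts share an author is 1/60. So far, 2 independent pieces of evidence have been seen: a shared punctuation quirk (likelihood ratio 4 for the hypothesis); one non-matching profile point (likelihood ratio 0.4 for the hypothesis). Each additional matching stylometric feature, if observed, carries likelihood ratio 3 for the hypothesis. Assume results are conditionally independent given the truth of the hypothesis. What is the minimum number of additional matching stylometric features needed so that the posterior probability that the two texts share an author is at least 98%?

7

Prior odds = (1/60)/(59/60) = 1/59.
Combined Bayes factor of the evidence already in hand = 4 × 0.4 = 1.6.
Odds after that evidence = (1/59) × 1.6 = 8/295.
Target odds = 0.98/0.02 = 49.
Need 3ⁿ ≥ 49 ÷ (8/295) = 1806.875.
3⁶ = 729 falls short of 1806.875 but 3⁷ = 2187 reaches it, so n = 7.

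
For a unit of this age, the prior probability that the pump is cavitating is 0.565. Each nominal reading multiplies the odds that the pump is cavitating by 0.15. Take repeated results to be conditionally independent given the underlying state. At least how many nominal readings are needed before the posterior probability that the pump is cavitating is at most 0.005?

3

Prior odds = 0.565/0.435 = 113/87.
Likelihood ratio per nominal reading = 0.15.
Target posterior odds = 0.005/0.995 = 1/199.
Require 0.15ⁿ ≤ 1/199 ÷ (113/87) = 87/22487.
0.15² = 0.0225 is still above 87/22487 but 0.15³ = 0.003375 is at or below it, so n = 3.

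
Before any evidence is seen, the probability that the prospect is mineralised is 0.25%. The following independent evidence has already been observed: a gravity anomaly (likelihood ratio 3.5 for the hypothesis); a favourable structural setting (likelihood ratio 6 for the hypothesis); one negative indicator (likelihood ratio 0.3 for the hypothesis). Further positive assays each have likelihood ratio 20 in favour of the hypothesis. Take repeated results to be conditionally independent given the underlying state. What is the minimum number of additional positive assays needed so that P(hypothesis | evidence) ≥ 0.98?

Prior odds = 0.0025/0.9975 = 1/399.
Combined Bayes factor of the evidence already in hand = 3.5 × 6 × 0.3 = 6.3.
Odds after that evidence = (1/399) × 6.3 = 3/190.
Target odds = 0.98/0.02 = 49.
Need 20ⁿ ≥ 49 ÷ (3/190) = 9310/3.
20² = 400 falls short of 9310/3 but 20³ = 8000 reaches it, so n = 3.

3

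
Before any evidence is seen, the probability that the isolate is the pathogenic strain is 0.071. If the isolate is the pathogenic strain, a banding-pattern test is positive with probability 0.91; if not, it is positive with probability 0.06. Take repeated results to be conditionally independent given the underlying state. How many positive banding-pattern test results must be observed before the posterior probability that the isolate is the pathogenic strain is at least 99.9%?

4

Prior odds = 0.071/0.929 = 71/929.
Likelihood ratio of a positive = 0.91/0.06 = 91/6.
Target odds: 0.999 ÷ 0.001 = 999.
Require (91/6)ⁿ ≥ 999 ÷ (71/929) = 928071/71.
(91/6)³ = 753571/216 falls short of 928071/71 but (91/6)⁴ = 68574961/1296 reaches it, so n = 4.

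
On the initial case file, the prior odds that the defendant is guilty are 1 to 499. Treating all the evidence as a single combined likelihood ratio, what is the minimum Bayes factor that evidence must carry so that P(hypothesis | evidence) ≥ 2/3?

Prior odds = 1/499.
Target odds = (2/3)/(1/3) = 2.
Required Bayes factor = 2 ÷ (1/499) = 998.

998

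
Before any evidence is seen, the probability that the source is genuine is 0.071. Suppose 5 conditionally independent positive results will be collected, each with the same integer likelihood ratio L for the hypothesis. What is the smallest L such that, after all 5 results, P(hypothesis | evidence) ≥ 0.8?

Prior odds = 0.071/0.929 = 71/929.
Target odds = 0.8/0.2 = 4.
Need L⁵ ≥ 4 ÷ (71/929) = 3716/71.
2⁵ = 32 < 3716/71 ≤ 243 = 3⁵, so L = 3.

3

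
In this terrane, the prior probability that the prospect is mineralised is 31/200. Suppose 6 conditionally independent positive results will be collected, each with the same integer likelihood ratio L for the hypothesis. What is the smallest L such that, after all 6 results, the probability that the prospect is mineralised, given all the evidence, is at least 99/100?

Prior odds = 0.155/0.845 = 31/169.
Target odds = 0.99/0.01 = 99.
Need L⁶ ≥ 99 ÷ (31/169) = 16731/31.
2⁶ = 64 < 16731/31 ≤ 729 = 3⁶, so L = 3.

3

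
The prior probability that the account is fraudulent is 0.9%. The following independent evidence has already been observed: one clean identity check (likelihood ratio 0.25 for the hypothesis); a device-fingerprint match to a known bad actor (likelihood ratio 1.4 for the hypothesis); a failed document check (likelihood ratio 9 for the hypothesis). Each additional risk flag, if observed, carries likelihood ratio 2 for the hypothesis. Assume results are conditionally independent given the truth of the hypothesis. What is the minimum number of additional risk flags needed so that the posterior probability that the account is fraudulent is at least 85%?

Prior odds = 0.009/0.991 = 9/991.
Combined Bayes factor of the evidence already in hand = 0.25 × 1.4 × 9 = 3.15.
Odds after that evidence = (9/991) × 3.15 = 567/19820.
Target odds = 0.85/0.15 = 17/3.
Need 2ⁿ ≥ 17/3 ÷ (567/19820) = 336940/1701.
2⁷ = 128 falls short of 336940/1701 but 2⁸ = 256 reaches it, so n = 8.

8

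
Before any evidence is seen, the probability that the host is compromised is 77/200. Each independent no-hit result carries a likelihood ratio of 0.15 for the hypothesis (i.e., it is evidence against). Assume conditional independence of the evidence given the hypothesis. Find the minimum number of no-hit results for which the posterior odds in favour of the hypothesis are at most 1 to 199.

3

Prior odds = 0.385/0.615 = 77/123.
Likelihood ratio per no-hit result = 0.15.
Target odds = 1/199.
Require 0.15ⁿ ≤ 1/199 ÷ (77/123) = 123/15323.
0.15² = 0.0225 is still above 123/15323 but 0.15³ = 0.003375 is at or below it, so n = 3.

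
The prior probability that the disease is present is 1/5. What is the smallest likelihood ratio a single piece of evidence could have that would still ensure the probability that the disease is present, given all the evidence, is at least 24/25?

96

Prior odds = 0.2/0.8 = 0.25.
Target odds = 0.96/0.04 = 24.
Required Bayes factor = 24 ÷ 0.25 = 96.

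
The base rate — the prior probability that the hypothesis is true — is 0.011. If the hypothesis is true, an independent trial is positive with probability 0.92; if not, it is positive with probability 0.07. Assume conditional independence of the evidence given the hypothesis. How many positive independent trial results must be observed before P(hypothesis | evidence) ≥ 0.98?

4

Prior odds = 0.011/0.989 = 11/989.
Likelihood ratio of a positive = 0.92/0.07 = 92/7.
Target posterior odds = 0.98/0.02 = 49.
Require (92/7)ⁿ ≥ 49 ÷ (11/989) = 48461/11.
(92/7)³ = 778688/343 falls short of 48461/11 but (92/7)⁴ = 71639296/2401 reaches it, so n = 4.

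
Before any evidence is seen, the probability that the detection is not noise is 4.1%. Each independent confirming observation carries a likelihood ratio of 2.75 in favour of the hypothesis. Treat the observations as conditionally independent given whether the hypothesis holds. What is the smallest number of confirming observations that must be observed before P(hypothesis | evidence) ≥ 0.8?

5

Prior odds = 0.041/0.959 = 41/959.
Likelihood ratio per confirming observation = 2.75.
Target posterior odds = 0.8/0.2 = 4.
Need (41/959) × 2.75ⁿ ≥ 4, i.e. 2.75ⁿ ≥ 3836/41.
2.75⁴ = 57.19140625 falls short of 3836/41 but 2.75⁵ = 161051/1024 reaches it, so n = 5.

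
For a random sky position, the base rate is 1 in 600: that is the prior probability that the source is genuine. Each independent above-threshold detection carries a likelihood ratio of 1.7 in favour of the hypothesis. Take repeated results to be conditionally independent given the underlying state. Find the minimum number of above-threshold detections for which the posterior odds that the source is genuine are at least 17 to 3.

Prior odds = (1/600)/(599/600) = 1/599.
Likelihood ratio per above-threshold detection = 1.7.
Target odds = 17/3.
Need (1/599) × 1.7ⁿ ≥ 17/3, i.e. 1.7ⁿ ≥ 10183/3.
1.7¹⁵ ≈2862.42 falls short of 10183/3 but 1.7¹⁶ ≈4866.12 reaches it, so n = 16.

16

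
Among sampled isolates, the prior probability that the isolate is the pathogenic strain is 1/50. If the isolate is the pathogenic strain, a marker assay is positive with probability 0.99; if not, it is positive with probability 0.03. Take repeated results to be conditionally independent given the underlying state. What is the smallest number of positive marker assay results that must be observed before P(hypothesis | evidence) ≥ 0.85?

2

Prior odds = 0.02/0.98 = 1/49.
Likelihood ratio of a positive = 0.99/0.03 = 33.
Target odds: 0.85 ÷ 0.15 = 17/3.
Need (1/49) × 33ⁿ ≥ 17/3, i.e. 33ⁿ ≥ 833/3.
33¹ = 33 falls short of 833/3 but 33² = 1089 reaches it, so n = 2.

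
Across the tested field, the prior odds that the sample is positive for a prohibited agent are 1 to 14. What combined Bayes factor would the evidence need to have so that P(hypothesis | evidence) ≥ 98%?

Prior odds = 1/14.
Target odds = 0.98/0.02 = 49.
Required Bayes factor = 49 ÷ (1/14) = 686.

686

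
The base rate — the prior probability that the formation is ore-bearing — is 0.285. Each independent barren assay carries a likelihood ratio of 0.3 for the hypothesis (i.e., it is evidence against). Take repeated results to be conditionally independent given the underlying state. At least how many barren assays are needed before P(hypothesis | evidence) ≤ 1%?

4

Prior odds = 0.285/0.715 = 57/143.
Likelihood ratio per barren assay = 0.3.
Target posterior odds = 0.01/0.99 = 1/99.
Need (57/143) × 0.3ⁿ ≤ 1/99, i.e. 0.3ⁿ ≤ 13/513.
0.3³ = 0.027 is still above 13/513 but 0.3⁴ = 0.0081 is at or below it, so n = 4.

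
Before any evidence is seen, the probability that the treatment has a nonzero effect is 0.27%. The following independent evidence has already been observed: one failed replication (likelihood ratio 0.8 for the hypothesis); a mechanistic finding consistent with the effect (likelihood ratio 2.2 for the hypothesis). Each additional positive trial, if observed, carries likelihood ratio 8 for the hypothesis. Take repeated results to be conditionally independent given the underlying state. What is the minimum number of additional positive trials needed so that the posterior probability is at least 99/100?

Prior odds = 0.0027/0.9973 = 27/9973.
Combined Bayes factor of the evidence already in hand = 0.8 × 2.2 = 1.76.
Odds after that evidence = (27/9973) × 1.76 = 1188/249325.
Target odds = 0.99/0.01 = 99.
Need 8ⁿ ≥ 99 ÷ (1188/249325) = 249325/12.
8⁴ = 4096 falls short of 249325/12 but 8⁵ = 32768 reaches it, so n = 5.

5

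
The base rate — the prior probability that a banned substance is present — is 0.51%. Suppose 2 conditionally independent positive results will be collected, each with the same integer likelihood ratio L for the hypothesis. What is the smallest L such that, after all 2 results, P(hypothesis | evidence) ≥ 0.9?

Prior odds = 0.0051/0.9949 = 51/9949.
Target odds = 0.9/0.1 = 9.
Need L² ≥ 9 ÷ (51/9949) = 29847/17.
41² = 1681 < 29847/17 ≤ 1764 = 42², so L = 42.

42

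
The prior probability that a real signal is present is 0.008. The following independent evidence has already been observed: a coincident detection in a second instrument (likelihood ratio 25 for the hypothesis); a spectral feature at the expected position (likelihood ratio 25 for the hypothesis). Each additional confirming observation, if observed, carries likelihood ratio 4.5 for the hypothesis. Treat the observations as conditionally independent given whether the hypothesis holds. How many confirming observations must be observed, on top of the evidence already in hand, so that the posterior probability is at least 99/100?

Prior odds = 0.008/0.992 = 1/124.
Combined Bayes factor of the evidence already in hand = 25 × 25 = 625.
Odds after that evidence = (1/124) × 625 = 625/124.
Target odds = 0.99/0.01 = 99.
Need 4.5ⁿ ≥ 99 ÷ (625/124) = 19.6416.
4.5¹ = 4.5 falls short of 19.6416 but 4.5² = 20.25 reaches it, so n = 2.

2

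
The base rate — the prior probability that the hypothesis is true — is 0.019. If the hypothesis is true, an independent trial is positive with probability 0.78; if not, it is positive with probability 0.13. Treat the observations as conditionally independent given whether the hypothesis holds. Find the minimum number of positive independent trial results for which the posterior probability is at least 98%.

Prior odds = 0.019/0.981 = 19/981.
Likelihood ratio of a positive = 0.78/0.13 = 6.
Target posterior odds = 0.98/0.02 = 49.
Require 6ⁿ ≥ 49 ÷ (19/981) = 48069/19.
6⁴ = 1296 falls short of 48069/19 but 6⁵ = 7776 reaches it, so n = 5.

5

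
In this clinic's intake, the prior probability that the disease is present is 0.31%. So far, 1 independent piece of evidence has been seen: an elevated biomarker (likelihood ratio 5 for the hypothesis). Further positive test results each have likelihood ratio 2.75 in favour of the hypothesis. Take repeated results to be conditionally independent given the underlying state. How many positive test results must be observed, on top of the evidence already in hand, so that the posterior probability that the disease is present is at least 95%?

Prior odds = 0.0031/0.9969 = 31/9969.
Bayes factor of the evidence already in hand = 5.
Odds after that evidence = (31/9969) × 5 = 155/9969.
Target odds = 0.95/0.05 = 19.
Need 2.75ⁿ ≥ 19 ÷ (155/9969) = 189411/155.
2.75⁷ = 19487171/16384 falls short of 189411/155 but 2.75⁸ = 214358881/65536 reaches it, so n = 8.

8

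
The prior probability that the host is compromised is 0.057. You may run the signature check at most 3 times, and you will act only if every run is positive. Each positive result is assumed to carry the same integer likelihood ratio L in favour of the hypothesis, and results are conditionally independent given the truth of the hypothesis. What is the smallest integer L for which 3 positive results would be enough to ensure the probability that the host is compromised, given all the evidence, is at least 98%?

Prior odds = 0.057/0.943 = 57/943.
Target odds = 0.98/0.02 = 49.
Need L³ ≥ 49 ÷ (57/943) = 46207/57.
9³ = 729 < 46207/57 ≤ 1000 = 10³, so L = 10.

10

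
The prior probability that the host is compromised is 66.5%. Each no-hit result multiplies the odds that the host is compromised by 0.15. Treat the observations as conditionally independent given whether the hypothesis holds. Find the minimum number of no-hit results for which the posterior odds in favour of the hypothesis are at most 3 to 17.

Prior odds = 0.665/0.335 = 133/67.
Likelihood ratio per no-hit result = 0.15.
Target odds = 3/17.
Need (133/67) × 0.15ⁿ ≤ 3/17, i.e. 0.15ⁿ ≤ 201/2261.
0.15¹ = 0.15 is still above 201/2261 but 0.15² = 0.0225 is at or below it, so n = 2.

2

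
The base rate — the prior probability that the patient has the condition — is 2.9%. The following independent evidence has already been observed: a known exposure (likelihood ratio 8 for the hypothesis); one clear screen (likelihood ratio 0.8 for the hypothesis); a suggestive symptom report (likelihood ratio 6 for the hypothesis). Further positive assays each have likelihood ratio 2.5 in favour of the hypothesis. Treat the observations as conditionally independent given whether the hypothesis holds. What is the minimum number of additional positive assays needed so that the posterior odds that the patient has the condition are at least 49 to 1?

5

Prior odds = 0.029/0.971 = 29/971.
Combined Bayes factor of the evidence already in hand = 8 × 0.8 × 6 = 38.4.
Odds after that evidence = (29/971) × 38.4 = 5568/4855.
Target odds = 49.
Need 2.5ⁿ ≥ 49 ÷ (5568/4855) = 237895/5568.
2.5⁴ = 39.0625 falls short of 237895/5568 but 2.5⁵ = 97.65625 reaches it, so n = 5.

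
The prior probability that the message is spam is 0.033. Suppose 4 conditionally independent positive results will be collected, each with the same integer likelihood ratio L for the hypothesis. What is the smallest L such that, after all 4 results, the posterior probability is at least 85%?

4

Prior odds = 0.033/0.967 = 33/967.
Target odds = 0.85/0.15 = 17/3.
Need L⁴ ≥ 17/3 ÷ (33/967) = 16439/99.
3⁴ = 81 < 16439/99 ≤ 256 = 4⁴, so L = 4.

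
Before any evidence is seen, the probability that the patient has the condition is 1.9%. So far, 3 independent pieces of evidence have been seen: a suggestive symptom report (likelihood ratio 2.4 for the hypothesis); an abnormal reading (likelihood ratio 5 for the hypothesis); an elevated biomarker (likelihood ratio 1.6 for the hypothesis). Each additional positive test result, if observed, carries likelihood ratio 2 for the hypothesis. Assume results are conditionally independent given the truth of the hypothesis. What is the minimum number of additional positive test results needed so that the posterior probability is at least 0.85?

Prior odds = 0.019/0.981 = 19/981.
Combined Bayes factor of the evidence already in hand = 2.4 × 5 × 1.6 = 19.2.
Odds after that evidence = (19/981) × 19.2 = 608/1635.
Target odds = 0.85/0.15 = 17/3.
Need 2ⁿ ≥ 17/3 ÷ (608/1635) = 9265/608.
2³ = 8 falls short of 9265/608 but 2⁴ = 16 reaches it, so n = 4.

4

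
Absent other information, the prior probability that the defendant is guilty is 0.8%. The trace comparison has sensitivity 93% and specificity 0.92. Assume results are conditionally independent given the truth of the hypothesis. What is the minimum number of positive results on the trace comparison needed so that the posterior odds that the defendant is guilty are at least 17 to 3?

3

Prior odds = 0.008/0.992 = 1/124.
False-positive rate = 1 − 0.92 = 0.08; likelihood ratio of a positive = 0.93/0.08 = 11.625.
Target odds = 17/3.
Require 11.625ⁿ ≥ 17/3 ÷ (1/124) = 2108/3.
11.625² = 135.140625 falls short of 2108/3 but 11.625³ = 804357/512 reaches it, so n = 3.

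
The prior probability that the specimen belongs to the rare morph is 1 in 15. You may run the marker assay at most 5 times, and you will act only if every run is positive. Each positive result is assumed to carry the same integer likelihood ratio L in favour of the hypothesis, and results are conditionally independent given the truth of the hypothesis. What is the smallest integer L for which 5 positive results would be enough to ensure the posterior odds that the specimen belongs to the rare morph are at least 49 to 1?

4

Prior odds = (1/15)/(14/15) = 1/14.
Target odds = 49.
Need L⁵ ≥ 49 ÷ (1/14) = 686.
3⁵ = 243 < 686 ≤ 1024 = 4⁵, so L = 4.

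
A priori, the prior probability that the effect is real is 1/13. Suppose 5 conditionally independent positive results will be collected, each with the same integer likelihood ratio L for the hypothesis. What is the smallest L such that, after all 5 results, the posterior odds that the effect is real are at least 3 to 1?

Prior odds = (1/13)/(12/13) = 1/12.
Target odds = 3.
Need L⁵ ≥ 3 ÷ (1/12) = 36.
2⁵ = 32 < 36 ≤ 243 = 3⁵, so L = 3.

3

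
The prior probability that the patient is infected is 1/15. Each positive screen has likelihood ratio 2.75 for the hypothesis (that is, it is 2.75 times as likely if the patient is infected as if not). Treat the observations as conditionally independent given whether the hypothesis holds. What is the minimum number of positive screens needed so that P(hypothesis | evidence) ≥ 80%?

Prior odds: (1/15) ÷ (14/15) = 1/14.
Likelihood ratio per positive screen = 2.75.
Target odds: 0.8 ÷ 0.2 = 4.
Require 2.75ⁿ ≥ 4 ÷ (1/14) = 56.
2.75³ = 20.796875 falls short of 56 but 2.75⁴ = 57.19140625 reaches it, so n = 4.

4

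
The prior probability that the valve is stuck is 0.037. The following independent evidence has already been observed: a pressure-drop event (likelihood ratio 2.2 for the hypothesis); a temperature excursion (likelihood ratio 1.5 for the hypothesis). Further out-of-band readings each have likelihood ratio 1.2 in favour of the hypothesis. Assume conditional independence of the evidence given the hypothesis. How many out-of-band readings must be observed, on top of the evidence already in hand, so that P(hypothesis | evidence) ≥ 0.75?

18

Prior odds = 0.037/0.963 = 37/963.
Combined Bayes factor of the evidence already in hand = 2.2 × 1.5 = 3.3.
Odds after that evidence = (37/963) × 3.3 = 407/3210.
Target odds = 0.75/0.25 = 3.
Need 1.2ⁿ ≥ 3 ÷ (407/3210) = 9630/407.
1.2¹⁷ ≈22.1861 falls short of 9630/407 but 1.2¹⁸ ≈26.6233 reaches it, so n = 18.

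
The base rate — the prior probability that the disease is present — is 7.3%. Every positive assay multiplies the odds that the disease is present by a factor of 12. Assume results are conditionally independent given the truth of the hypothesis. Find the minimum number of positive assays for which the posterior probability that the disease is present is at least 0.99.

3

Prior odds: 0.073 ÷ 0.927 = 73/927.
Likelihood ratio per positive assay = 12.
Target posterior odds = 0.99/0.01 = 99.
Require 12ⁿ ≥ 99 ÷ (73/927) = 91773/73.
12² = 144 falls short of 91773/73 but 12³ = 1728 reaches it, so n = 3.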